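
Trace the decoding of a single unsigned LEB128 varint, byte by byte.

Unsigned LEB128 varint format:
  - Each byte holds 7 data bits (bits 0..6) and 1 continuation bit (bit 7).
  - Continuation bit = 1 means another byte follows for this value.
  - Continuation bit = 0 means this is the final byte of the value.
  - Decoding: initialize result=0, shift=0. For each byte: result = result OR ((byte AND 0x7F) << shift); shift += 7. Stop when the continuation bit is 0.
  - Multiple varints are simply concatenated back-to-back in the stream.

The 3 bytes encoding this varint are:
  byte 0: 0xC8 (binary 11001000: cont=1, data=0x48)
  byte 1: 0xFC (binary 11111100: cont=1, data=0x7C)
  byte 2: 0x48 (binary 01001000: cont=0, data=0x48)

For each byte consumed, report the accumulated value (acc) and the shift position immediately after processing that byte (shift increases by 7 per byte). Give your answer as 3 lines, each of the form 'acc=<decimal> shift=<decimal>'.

Answer: acc=72 shift=7
acc=15944 shift=14
acc=1195592 shift=21

Derivation:
byte 0=0xC8: payload=0x48=72, contrib = 72<<0 = 72; acc -> 72, shift -> 7
byte 1=0xFC: payload=0x7C=124, contrib = 124<<7 = 15872; acc -> 15944, shift -> 14
byte 2=0x48: payload=0x48=72, contrib = 72<<14 = 1179648; acc -> 1195592, shift -> 21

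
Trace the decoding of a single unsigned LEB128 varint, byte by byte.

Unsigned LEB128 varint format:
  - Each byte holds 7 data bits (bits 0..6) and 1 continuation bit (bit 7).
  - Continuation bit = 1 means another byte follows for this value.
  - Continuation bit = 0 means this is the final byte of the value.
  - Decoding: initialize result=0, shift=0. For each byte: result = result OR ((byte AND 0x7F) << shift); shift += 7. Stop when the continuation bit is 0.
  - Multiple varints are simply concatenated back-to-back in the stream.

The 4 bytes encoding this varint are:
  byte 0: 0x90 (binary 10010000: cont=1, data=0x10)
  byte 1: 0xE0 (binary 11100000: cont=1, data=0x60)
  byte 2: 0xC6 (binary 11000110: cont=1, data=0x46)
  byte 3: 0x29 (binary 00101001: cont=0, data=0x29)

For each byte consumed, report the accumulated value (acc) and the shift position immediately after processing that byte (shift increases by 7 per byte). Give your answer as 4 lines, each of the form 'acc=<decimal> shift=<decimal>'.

byte 0=0x90: payload=0x10=16, contrib = 16<<0 = 16; acc -> 16, shift -> 7
byte 1=0xE0: payload=0x60=96, contrib = 96<<7 = 12288; acc -> 12304, shift -> 14
byte 2=0xC6: payload=0x46=70, contrib = 70<<14 = 1146880; acc -> 1159184, shift -> 21
byte 3=0x29: payload=0x29=41, contrib = 41<<21 = 85983232; acc -> 87142416, shift -> 28

Answer: acc=16 shift=7
acc=12304 shift=14
acc=1159184 shift=21
acc=87142416 shift=28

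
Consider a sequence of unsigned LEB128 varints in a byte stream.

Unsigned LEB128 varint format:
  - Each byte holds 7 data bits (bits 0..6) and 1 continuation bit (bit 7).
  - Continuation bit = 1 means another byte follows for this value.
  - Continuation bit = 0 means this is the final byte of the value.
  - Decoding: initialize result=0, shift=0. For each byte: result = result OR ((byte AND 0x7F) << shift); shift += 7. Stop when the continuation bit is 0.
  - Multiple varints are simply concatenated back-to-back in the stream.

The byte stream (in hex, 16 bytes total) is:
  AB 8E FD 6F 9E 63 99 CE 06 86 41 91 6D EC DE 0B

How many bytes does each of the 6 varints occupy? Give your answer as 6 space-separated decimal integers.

  byte[0]=0xAB cont=1 payload=0x2B=43: acc |= 43<<0 -> acc=43 shift=7
  byte[1]=0x8E cont=1 payload=0x0E=14: acc |= 14<<7 -> acc=1835 shift=14
  byte[2]=0xFD cont=1 payload=0x7D=125: acc |= 125<<14 -> acc=2049835 shift=21
  byte[3]=0x6F cont=0 payload=0x6F=111: acc |= 111<<21 -> acc=234833707 shift=28 [end]
Varint 1: bytes[0:4] = AB 8E FD 6F -> value 234833707 (4 byte(s))
  byte[4]=0x9E cont=1 payload=0x1E=30: acc |= 30<<0 -> acc=30 shift=7
  byte[5]=0x63 cont=0 payload=0x63=99: acc |= 99<<7 -> acc=12702 shift=14 [end]
Varint 2: bytes[4:6] = 9E 63 -> value 12702 (2 byte(s))
  byte[6]=0x99 cont=1 payload=0x19=25: acc |= 25<<0 -> acc=25 shift=7
  byte[7]=0xCE cont=1 payload=0x4E=78: acc |= 78<<7 -> acc=10009 shift=14
  byte[8]=0x06 cont=0 payload=0x06=6: acc |= 6<<14 -> acc=108313 shift=21 [end]
Varint 3: bytes[6:9] = 99 CE 06 -> value 108313 (3 byte(s))
  byte[9]=0x86 cont=1 payload=0x06=6: acc |= 6<<0 -> acc=6 shift=7
  byte[10]=0x41 cont=0 payload=0x41=65: acc |= 65<<7 -> acc=8326 shift=14 [end]
Varint 4: bytes[9:11] = 86 41 -> value 8326 (2 byte(s))
  byte[11]=0x91 cont=1 payload=0x11=17: acc |= 17<<0 -> acc=17 shift=7
  byte[12]=0x6D cont=0 payload=0x6D=109: acc |= 109<<7 -> acc=13969 shift=14 [end]
Varint 5: bytes[11:13] = 91 6D -> value 13969 (2 byte(s))
  byte[13]=0xEC cont=1 payload=0x6C=108: acc |= 108<<0 -> acc=108 shift=7
  byte[14]=0xDE cont=1 payload=0x5E=94: acc |= 94<<7 -> acc=12140 shift=14
  byte[15]=0x0B cont=0 payload=0x0B=11: acc |= 11<<14 -> acc=192364 shift=21 [end]
Varint 6: bytes[13:16] = EC DE 0B -> value 192364 (3 byte(s))

Answer: 4 2 3 2 2 3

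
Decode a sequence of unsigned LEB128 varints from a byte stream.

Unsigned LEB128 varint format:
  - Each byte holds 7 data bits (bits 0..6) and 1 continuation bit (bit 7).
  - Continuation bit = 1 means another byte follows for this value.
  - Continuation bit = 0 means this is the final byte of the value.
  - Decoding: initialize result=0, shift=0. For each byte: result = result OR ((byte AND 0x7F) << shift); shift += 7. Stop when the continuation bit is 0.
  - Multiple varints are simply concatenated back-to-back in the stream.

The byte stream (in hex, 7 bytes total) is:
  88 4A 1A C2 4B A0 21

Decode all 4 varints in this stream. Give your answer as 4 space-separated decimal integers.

Answer: 9480 26 9666 4256

Derivation:
  byte[0]=0x88 cont=1 payload=0x08=8: acc |= 8<<0 -> acc=8 shift=7
  byte[1]=0x4A cont=0 payload=0x4A=74: acc |= 74<<7 -> acc=9480 shift=14 [end]
Varint 1: bytes[0:2] = 88 4A -> value 9480 (2 byte(s))
  byte[2]=0x1A cont=0 payload=0x1A=26: acc |= 26<<0 -> acc=26 shift=7 [end]
Varint 2: bytes[2:3] = 1A -> value 26 (1 byte(s))
  byte[3]=0xC2 cont=1 payload=0x42=66: acc |= 66<<0 -> acc=66 shift=7
  byte[4]=0x4B cont=0 payload=0x4B=75: acc |= 75<<7 -> acc=9666 shift=14 [end]
Varint 3: bytes[3:5] = C2 4B -> value 9666 (2 byte(s))
  byte[5]=0xA0 cont=1 payload=0x20=32: acc |= 32<<0 -> acc=32 shift=7
  byte[6]=0x21 cont=0 payload=0x21=33: acc |= 33<<7 -> acc=4256 shift=14 [end]
Varint 4: bytes[5:7] = A0 21 -> value 4256 (2 byte(s))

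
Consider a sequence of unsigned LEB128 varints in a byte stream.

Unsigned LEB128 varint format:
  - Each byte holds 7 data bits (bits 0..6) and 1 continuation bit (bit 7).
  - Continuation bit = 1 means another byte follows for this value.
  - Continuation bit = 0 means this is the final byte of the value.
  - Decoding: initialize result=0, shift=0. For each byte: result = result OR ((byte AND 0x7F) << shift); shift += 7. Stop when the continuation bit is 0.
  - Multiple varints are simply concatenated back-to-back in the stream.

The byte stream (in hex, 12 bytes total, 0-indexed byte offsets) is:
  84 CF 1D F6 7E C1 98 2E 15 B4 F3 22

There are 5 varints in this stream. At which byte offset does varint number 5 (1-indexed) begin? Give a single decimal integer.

  byte[0]=0x84 cont=1 payload=0x04=4: acc |= 4<<0 -> acc=4 shift=7
  byte[1]=0xCF cont=1 payload=0x4F=79: acc |= 79<<7 -> acc=10116 shift=14
  byte[2]=0x1D cont=0 payload=0x1D=29: acc |= 29<<14 -> acc=485252 shift=21 [end]
Varint 1: bytes[0:3] = 84 CF 1D -> value 485252 (3 byte(s))
  byte[3]=0xF6 cont=1 payload=0x76=118: acc |= 118<<0 -> acc=118 shift=7
  byte[4]=0x7E cont=0 payload=0x7E=126: acc |= 126<<7 -> acc=16246 shift=14 [end]
Varint 2: bytes[3:5] = F6 7E -> value 16246 (2 byte(s))
  byte[5]=0xC1 cont=1 payload=0x41=65: acc |= 65<<0 -> acc=65 shift=7
  byte[6]=0x98 cont=1 payload=0x18=24: acc |= 24<<7 -> acc=3137 shift=14
  byte[7]=0x2E cont=0 payload=0x2E=46: acc |= 46<<14 -> acc=756801 shift=21 [end]
Varint 3: bytes[5:8] = C1 98 2E -> value 756801 (3 byte(s))
  byte[8]=0x15 cont=0 payload=0x15=21: acc |= 21<<0 -> acc=21 shift=7 [end]
Varint 4: bytes[8:9] = 15 -> value 21 (1 byte(s))
  byte[9]=0xB4 cont=1 payload=0x34=52: acc |= 52<<0 -> acc=52 shift=7
  byte[10]=0xF3 cont=1 payload=0x73=115: acc |= 115<<7 -> acc=14772 shift=14
  byte[11]=0x22 cont=0 payload=0x22=34: acc |= 34<<14 -> acc=571828 shift=21 [end]
Varint 5: bytes[9:12] = B4 F3 22 -> value 571828 (3 byte(s))

Answer: 9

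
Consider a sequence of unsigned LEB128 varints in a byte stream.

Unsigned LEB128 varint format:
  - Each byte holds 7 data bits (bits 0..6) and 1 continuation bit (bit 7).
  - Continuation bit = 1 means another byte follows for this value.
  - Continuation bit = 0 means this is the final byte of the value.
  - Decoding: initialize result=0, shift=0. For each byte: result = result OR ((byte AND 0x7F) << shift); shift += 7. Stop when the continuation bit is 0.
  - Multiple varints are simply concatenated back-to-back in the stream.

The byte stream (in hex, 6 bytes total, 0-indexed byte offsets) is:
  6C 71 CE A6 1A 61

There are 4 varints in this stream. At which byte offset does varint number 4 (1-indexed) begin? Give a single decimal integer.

Answer: 5

Derivation:
  byte[0]=0x6C cont=0 payload=0x6C=108: acc |= 108<<0 -> acc=108 shift=7 [end]
Varint 1: bytes[0:1] = 6C -> value 108 (1 byte(s))
  byte[1]=0x71 cont=0 payload=0x71=113: acc |= 113<<0 -> acc=113 shift=7 [end]
Varint 2: bytes[1:2] = 71 -> value 113 (1 byte(s))
  byte[2]=0xCE cont=1 payload=0x4E=78: acc |= 78<<0 -> acc=78 shift=7
  byte[3]=0xA6 cont=1 payload=0x26=38: acc |= 38<<7 -> acc=4942 shift=14
  byte[4]=0x1A cont=0 payload=0x1A=26: acc |= 26<<14 -> acc=430926 shift=21 [end]
Varint 3: bytes[2:5] = CE A6 1A -> value 430926 (3 byte(s))
  byte[5]=0x61 cont=0 payload=0x61=97: acc |= 97<<0 -> acc=97 shift=7 [end]
Varint 4: bytes[5:6] = 61 -> value 97 (1 byte(s))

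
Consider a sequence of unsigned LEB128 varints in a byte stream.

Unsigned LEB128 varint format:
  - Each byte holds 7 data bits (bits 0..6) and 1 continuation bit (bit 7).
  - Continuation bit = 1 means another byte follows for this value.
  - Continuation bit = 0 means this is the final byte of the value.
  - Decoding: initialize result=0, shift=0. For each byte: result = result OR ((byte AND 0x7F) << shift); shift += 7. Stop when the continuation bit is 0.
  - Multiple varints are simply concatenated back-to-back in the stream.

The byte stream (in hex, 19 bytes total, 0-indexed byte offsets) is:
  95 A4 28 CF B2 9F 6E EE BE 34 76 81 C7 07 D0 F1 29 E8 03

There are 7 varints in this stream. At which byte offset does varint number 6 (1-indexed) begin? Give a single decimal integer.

  byte[0]=0x95 cont=1 payload=0x15=21: acc |= 21<<0 -> acc=21 shift=7
  byte[1]=0xA4 cont=1 payload=0x24=36: acc |= 36<<7 -> acc=4629 shift=14
  byte[2]=0x28 cont=0 payload=0x28=40: acc |= 40<<14 -> acc=659989 shift=21 [end]
Varint 1: bytes[0:3] = 95 A4 28 -> value 659989 (3 byte(s))
  byte[3]=0xCF cont=1 payload=0x4F=79: acc |= 79<<0 -> acc=79 shift=7
  byte[4]=0xB2 cont=1 payload=0x32=50: acc |= 50<<7 -> acc=6479 shift=14
  byte[5]=0x9F cont=1 payload=0x1F=31: acc |= 31<<14 -> acc=514383 shift=21
  byte[6]=0x6E cont=0 payload=0x6E=110: acc |= 110<<21 -> acc=231201103 shift=28 [end]
Varint 2: bytes[3:7] = CF B2 9F 6E -> value 231201103 (4 byte(s))
  byte[7]=0xEE cont=1 payload=0x6E=110: acc |= 110<<0 -> acc=110 shift=7
  byte[8]=0xBE cont=1 payload=0x3E=62: acc |= 62<<7 -> acc=8046 shift=14
  byte[9]=0x34 cont=0 payload=0x34=52: acc |= 52<<14 -> acc=860014 shift=21 [end]
Varint 3: bytes[7:10] = EE BE 34 -> value 860014 (3 byte(s))
  byte[10]=0x76 cont=0 payload=0x76=118: acc |= 118<<0 -> acc=118 shift=7 [end]
Varint 4: bytes[10:11] = 76 -> value 118 (1 byte(s))
  byte[11]=0x81 cont=1 payload=0x01=1: acc |= 1<<0 -> acc=1 shift=7
  byte[12]=0xC7 cont=1 payload=0x47=71: acc |= 71<<7 -> acc=9089 shift=14
  byte[13]=0x07 cont=0 payload=0x07=7: acc |= 7<<14 -> acc=123777 shift=21 [end]
Varint 5: bytes[11:14] = 81 C7 07 -> value 123777 (3 byte(s))
  byte[14]=0xD0 cont=1 payload=0x50=80: acc |= 80<<0 -> acc=80 shift=7
  byte[15]=0xF1 cont=1 payload=0x71=113: acc |= 113<<7 -> acc=14544 shift=14
  byte[16]=0x29 cont=0 payload=0x29=41: acc |= 41<<14 -> acc=686288 shift=21 [end]
Varint 6: bytes[14:17] = D0 F1 29 -> value 686288 (3 byte(s))
  byte[17]=0xE8 cont=1 payload=0x68=104: acc |= 104<<0 -> acc=104 shift=7
  byte[18]=0x03 cont=0 payload=0x03=3: acc |= 3<<7 -> acc=488 shift=14 [end]
Varint 7: bytes[17:19] = E8 03 -> value 488 (2 byte(s))

Answer: 14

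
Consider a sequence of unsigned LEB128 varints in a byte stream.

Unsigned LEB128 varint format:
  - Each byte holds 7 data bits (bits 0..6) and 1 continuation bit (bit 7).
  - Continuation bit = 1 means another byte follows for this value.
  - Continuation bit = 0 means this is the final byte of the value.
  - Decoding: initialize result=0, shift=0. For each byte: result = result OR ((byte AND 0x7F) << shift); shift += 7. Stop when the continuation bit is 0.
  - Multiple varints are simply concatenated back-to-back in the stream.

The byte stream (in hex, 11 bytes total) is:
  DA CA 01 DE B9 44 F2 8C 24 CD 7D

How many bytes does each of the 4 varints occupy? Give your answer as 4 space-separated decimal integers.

  byte[0]=0xDA cont=1 payload=0x5A=90: acc |= 90<<0 -> acc=90 shift=7
  byte[1]=0xCA cont=1 payload=0x4A=74: acc |= 74<<7 -> acc=9562 shift=14
  byte[2]=0x01 cont=0 payload=0x01=1: acc |= 1<<14 -> acc=25946 shift=21 [end]
Varint 1: bytes[0:3] = DA CA 01 -> value 25946 (3 byte(s))
  byte[3]=0xDE cont=1 payload=0x5E=94: acc |= 94<<0 -> acc=94 shift=7
  byte[4]=0xB9 cont=1 payload=0x39=57: acc |= 57<<7 -> acc=7390 shift=14
  byte[5]=0x44 cont=0 payload=0x44=68: acc |= 68<<14 -> acc=1121502 shift=21 [end]
Varint 2: bytes[3:6] = DE B9 44 -> value 1121502 (3 byte(s))
  byte[6]=0xF2 cont=1 payload=0x72=114: acc |= 114<<0 -> acc=114 shift=7
  byte[7]=0x8C cont=1 payload=0x0C=12: acc |= 12<<7 -> acc=1650 shift=14
  byte[8]=0x24 cont=0 payload=0x24=36: acc |= 36<<14 -> acc=591474 shift=21 [end]
Varint 3: bytes[6:9] = F2 8C 24 -> value 591474 (3 byte(s))
  byte[9]=0xCD cont=1 payload=0x4D=77: acc |= 77<<0 -> acc=77 shift=7
  byte[10]=0x7D cont=0 payload=0x7D=125: acc |= 125<<7 -> acc=16077 shift=14 [end]
Varint 4: bytes[9:11] = CD 7D -> value 16077 (2 byte(s))

Answer: 3 3 3 2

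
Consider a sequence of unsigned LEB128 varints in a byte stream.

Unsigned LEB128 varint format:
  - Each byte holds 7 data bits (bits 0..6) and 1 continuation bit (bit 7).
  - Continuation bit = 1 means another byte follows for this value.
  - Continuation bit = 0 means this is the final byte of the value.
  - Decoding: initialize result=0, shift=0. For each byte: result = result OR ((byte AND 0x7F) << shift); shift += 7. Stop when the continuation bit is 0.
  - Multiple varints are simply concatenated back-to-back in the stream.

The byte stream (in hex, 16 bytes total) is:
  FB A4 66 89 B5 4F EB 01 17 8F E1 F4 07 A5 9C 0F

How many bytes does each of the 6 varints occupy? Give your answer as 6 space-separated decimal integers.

Answer: 3 3 2 1 4 3

Derivation:
  byte[0]=0xFB cont=1 payload=0x7B=123: acc |= 123<<0 -> acc=123 shift=7
  byte[1]=0xA4 cont=1 payload=0x24=36: acc |= 36<<7 -> acc=4731 shift=14
  byte[2]=0x66 cont=0 payload=0x66=102: acc |= 102<<14 -> acc=1675899 shift=21 [end]
Varint 1: bytes[0:3] = FB A4 66 -> value 1675899 (3 byte(s))
  byte[3]=0x89 cont=1 payload=0x09=9: acc |= 9<<0 -> acc=9 shift=7
  byte[4]=0xB5 cont=1 payload=0x35=53: acc |= 53<<7 -> acc=6793 shift=14
  byte[5]=0x4F cont=0 payload=0x4F=79: acc |= 79<<14 -> acc=1301129 shift=21 [end]
Varint 2: bytes[3:6] = 89 B5 4F -> value 1301129 (3 byte(s))
  byte[6]=0xEB cont=1 payload=0x6B=107: acc |= 107<<0 -> acc=107 shift=7
  byte[7]=0x01 cont=0 payload=0x01=1: acc |= 1<<7 -> acc=235 shift=14 [end]
Varint 3: bytes[6:8] = EB 01 -> value 235 (2 byte(s))
  byte[8]=0x17 cont=0 payload=0x17=23: acc |= 23<<0 -> acc=23 shift=7 [end]
Varint 4: bytes[8:9] = 17 -> value 23 (1 byte(s))
  byte[9]=0x8F cont=1 payload=0x0F=15: acc |= 15<<0 -> acc=15 shift=7
  byte[10]=0xE1 cont=1 payload=0x61=97: acc |= 97<<7 -> acc=12431 shift=14
  byte[11]=0xF4 cont=1 payload=0x74=116: acc |= 116<<14 -> acc=1912975 shift=21
  byte[12]=0x07 cont=0 payload=0x07=7: acc |= 7<<21 -> acc=16593039 shift=28 [end]
Varint 5: bytes[9:13] = 8F E1 F4 07 -> value 16593039 (4 byte(s))
  byte[13]=0xA5 cont=1 payload=0x25=37: acc |= 37<<0 -> acc=37 shift=7
  byte[14]=0x9C cont=1 payload=0x1C=28: acc |= 28<<7 -> acc=3621 shift=14
  byte[15]=0x0F cont=0 payload=0x0F=15: acc |= 15<<14 -> acc=249381 shift=21 [end]
Varint 6: bytes[13:16] = A5 9C 0F -> value 249381 (3 byte(s))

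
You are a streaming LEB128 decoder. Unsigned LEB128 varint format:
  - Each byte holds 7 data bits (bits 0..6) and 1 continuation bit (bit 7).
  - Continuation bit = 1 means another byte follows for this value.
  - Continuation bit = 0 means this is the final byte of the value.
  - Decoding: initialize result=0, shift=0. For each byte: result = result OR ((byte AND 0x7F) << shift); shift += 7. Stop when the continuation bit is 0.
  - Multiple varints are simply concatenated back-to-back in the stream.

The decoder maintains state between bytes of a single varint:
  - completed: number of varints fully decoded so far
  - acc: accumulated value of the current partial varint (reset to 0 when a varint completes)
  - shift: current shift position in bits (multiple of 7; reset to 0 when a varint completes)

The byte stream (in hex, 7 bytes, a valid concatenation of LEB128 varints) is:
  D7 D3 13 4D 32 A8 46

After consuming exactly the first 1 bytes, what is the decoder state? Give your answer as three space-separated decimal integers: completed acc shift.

byte[0]=0xD7 cont=1 payload=0x57: acc |= 87<<0 -> completed=0 acc=87 shift=7

Answer: 0 87 7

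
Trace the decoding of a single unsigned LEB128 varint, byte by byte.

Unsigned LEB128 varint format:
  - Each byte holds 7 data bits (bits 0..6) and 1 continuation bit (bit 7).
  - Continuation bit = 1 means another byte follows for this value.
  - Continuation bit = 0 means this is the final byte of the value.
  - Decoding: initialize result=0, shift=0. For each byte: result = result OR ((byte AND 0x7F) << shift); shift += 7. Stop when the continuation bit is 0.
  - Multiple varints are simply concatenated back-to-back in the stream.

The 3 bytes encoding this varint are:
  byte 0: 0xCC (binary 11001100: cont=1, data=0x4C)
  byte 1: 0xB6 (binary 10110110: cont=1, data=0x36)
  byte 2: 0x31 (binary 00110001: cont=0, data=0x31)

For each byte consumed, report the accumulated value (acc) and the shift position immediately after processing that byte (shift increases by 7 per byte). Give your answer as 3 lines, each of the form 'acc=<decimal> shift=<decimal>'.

Answer: acc=76 shift=7
acc=6988 shift=14
acc=809804 shift=21

Derivation:
byte 0=0xCC: payload=0x4C=76, contrib = 76<<0 = 76; acc -> 76, shift -> 7
byte 1=0xB6: payload=0x36=54, contrib = 54<<7 = 6912; acc -> 6988, shift -> 14
byte 2=0x31: payload=0x31=49, contrib = 49<<14 = 802816; acc -> 809804, shift -> 21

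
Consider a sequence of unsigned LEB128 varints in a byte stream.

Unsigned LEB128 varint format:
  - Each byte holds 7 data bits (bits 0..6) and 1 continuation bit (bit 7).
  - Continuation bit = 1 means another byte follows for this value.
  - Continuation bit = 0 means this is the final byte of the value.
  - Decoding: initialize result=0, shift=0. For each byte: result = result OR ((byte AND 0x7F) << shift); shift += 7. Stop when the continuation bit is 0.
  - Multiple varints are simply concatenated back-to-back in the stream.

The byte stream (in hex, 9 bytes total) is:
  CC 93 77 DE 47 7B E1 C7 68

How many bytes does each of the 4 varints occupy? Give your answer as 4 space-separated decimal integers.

  byte[0]=0xCC cont=1 payload=0x4C=76: acc |= 76<<0 -> acc=76 shift=7
  byte[1]=0x93 cont=1 payload=0x13=19: acc |= 19<<7 -> acc=2508 shift=14
  byte[2]=0x77 cont=0 payload=0x77=119: acc |= 119<<14 -> acc=1952204 shift=21 [end]
Varint 1: bytes[0:3] = CC 93 77 -> value 1952204 (3 byte(s))
  byte[3]=0xDE cont=1 payload=0x5E=94: acc |= 94<<0 -> acc=94 shift=7
  byte[4]=0x47 cont=0 payload=0x47=71: acc |= 71<<7 -> acc=9182 shift=14 [end]
Varint 2: bytes[3:5] = DE 47 -> value 9182 (2 byte(s))
  byte[5]=0x7B cont=0 payload=0x7B=123: acc |= 123<<0 -> acc=123 shift=7 [end]
Varint 3: bytes[5:6] = 7B -> value 123 (1 byte(s))
  byte[6]=0xE1 cont=1 payload=0x61=97: acc |= 97<<0 -> acc=97 shift=7
  byte[7]=0xC7 cont=1 payload=0x47=71: acc |= 71<<7 -> acc=9185 shift=14
  byte[8]=0x68 cont=0 payload=0x68=104: acc |= 104<<14 -> acc=1713121 shift=21 [end]
Varint 4: bytes[6:9] = E1 C7 68 -> value 1713121 (3 byte(s))

Answer: 3 2 1 3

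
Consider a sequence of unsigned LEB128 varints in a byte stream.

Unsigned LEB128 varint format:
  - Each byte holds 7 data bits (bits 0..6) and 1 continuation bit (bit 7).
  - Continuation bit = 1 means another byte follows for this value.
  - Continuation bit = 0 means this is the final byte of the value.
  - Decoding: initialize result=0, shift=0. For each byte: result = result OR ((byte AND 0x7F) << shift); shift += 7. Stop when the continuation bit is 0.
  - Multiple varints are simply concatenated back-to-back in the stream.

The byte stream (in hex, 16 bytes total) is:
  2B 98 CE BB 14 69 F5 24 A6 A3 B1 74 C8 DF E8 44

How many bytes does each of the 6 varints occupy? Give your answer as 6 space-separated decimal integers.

  byte[0]=0x2B cont=0 payload=0x2B=43: acc |= 43<<0 -> acc=43 shift=7 [end]
Varint 1: bytes[0:1] = 2B -> value 43 (1 byte(s))
  byte[1]=0x98 cont=1 payload=0x18=24: acc |= 24<<0 -> acc=24 shift=7
  byte[2]=0xCE cont=1 payload=0x4E=78: acc |= 78<<7 -> acc=10008 shift=14
  byte[3]=0xBB cont=1 payload=0x3B=59: acc |= 59<<14 -> acc=976664 shift=21
  byte[4]=0x14 cont=0 payload=0x14=20: acc |= 20<<21 -> acc=42919704 shift=28 [end]
Varint 2: bytes[1:5] = 98 CE BB 14 -> value 42919704 (4 byte(s))
  byte[5]=0x69 cont=0 payload=0x69=105: acc |= 105<<0 -> acc=105 shift=7 [end]
Varint 3: bytes[5:6] = 69 -> value 105 (1 byte(s))
  byte[6]=0xF5 cont=1 payload=0x75=117: acc |= 117<<0 -> acc=117 shift=7
  byte[7]=0x24 cont=0 payload=0x24=36: acc |= 36<<7 -> acc=4725 shift=14 [end]
Varint 4: bytes[6:8] = F5 24 -> value 4725 (2 byte(s))
  byte[8]=0xA6 cont=1 payload=0x26=38: acc |= 38<<0 -> acc=38 shift=7
  byte[9]=0xA3 cont=1 payload=0x23=35: acc |= 35<<7 -> acc=4518 shift=14
  byte[10]=0xB1 cont=1 payload=0x31=49: acc |= 49<<14 -> acc=807334 shift=21
  byte[11]=0x74 cont=0 payload=0x74=116: acc |= 116<<21 -> acc=244076966 shift=28 [end]
Varint 5: bytes[8:12] = A6 A3 B1 74 -> value 244076966 (4 byte(s))
  byte[12]=0xC8 cont=1 payload=0x48=72: acc |= 72<<0 -> acc=72 shift=7
  byte[13]=0xDF cont=1 payload=0x5F=95: acc |= 95<<7 -> acc=12232 shift=14
  byte[14]=0xE8 cont=1 payload=0x68=104: acc |= 104<<14 -> acc=1716168 shift=21
  byte[15]=0x44 cont=0 payload=0x44=68: acc |= 68<<21 -> acc=144322504 shift=28 [end]
Varint 6: bytes[12:16] = C8 DF E8 44 -> value 144322504 (4 byte(s))

Answer: 1 4 1 2 4 4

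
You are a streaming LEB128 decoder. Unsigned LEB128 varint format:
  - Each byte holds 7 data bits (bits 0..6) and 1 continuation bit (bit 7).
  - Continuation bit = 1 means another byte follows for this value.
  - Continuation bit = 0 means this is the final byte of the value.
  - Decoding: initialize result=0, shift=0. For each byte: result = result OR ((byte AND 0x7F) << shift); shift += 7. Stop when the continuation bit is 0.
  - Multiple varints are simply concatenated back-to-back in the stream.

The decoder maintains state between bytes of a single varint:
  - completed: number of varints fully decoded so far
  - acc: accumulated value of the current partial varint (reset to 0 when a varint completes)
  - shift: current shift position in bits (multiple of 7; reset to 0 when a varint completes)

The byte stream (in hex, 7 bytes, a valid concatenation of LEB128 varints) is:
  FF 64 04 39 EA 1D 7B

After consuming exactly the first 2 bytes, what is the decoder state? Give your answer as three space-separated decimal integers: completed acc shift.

byte[0]=0xFF cont=1 payload=0x7F: acc |= 127<<0 -> completed=0 acc=127 shift=7
byte[1]=0x64 cont=0 payload=0x64: varint #1 complete (value=12927); reset -> completed=1 acc=0 shift=0

Answer: 1 0 0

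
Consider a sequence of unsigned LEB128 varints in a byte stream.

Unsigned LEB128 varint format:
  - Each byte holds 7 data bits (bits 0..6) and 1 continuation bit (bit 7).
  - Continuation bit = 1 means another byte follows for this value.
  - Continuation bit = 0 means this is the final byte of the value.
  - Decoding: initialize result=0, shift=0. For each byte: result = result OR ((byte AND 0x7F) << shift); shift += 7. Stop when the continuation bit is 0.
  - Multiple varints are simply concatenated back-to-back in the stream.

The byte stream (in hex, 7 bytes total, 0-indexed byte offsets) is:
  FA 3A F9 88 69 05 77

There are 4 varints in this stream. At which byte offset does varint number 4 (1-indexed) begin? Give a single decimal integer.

Answer: 6

Derivation:
  byte[0]=0xFA cont=1 payload=0x7A=122: acc |= 122<<0 -> acc=122 shift=7
  byte[1]=0x3A cont=0 payload=0x3A=58: acc |= 58<<7 -> acc=7546 shift=14 [end]
Varint 1: bytes[0:2] = FA 3A -> value 7546 (2 byte(s))
  byte[2]=0xF9 cont=1 payload=0x79=121: acc |= 121<<0 -> acc=121 shift=7
  byte[3]=0x88 cont=1 payload=0x08=8: acc |= 8<<7 -> acc=1145 shift=14
  byte[4]=0x69 cont=0 payload=0x69=105: acc |= 105<<14 -> acc=1721465 shift=21 [end]
Varint 2: bytes[2:5] = F9 88 69 -> value 1721465 (3 byte(s))
  byte[5]=0x05 cont=0 payload=0x05=5: acc |= 5<<0 -> acc=5 shift=7 [end]
Varint 3: bytes[5:6] = 05 -> value 5 (1 byte(s))
  byte[6]=0x77 cont=0 payload=0x77=119: acc |= 119<<0 -> acc=119 shift=7 [end]
Varint 4: bytes[6:7] = 77 -> value 119 (1 byte(s))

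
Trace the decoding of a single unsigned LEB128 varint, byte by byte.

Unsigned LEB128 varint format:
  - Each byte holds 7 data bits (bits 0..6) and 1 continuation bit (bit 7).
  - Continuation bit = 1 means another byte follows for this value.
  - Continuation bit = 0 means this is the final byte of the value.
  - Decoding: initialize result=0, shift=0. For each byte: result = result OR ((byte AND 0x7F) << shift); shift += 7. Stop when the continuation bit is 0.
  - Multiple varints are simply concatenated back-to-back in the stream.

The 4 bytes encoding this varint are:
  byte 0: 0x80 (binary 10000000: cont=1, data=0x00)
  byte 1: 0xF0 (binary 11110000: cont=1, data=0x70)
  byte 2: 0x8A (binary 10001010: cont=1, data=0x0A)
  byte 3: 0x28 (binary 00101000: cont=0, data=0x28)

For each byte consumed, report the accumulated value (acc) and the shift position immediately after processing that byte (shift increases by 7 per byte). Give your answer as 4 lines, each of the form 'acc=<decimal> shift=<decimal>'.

byte 0=0x80: payload=0x00=0, contrib = 0<<0 = 0; acc -> 0, shift -> 7
byte 1=0xF0: payload=0x70=112, contrib = 112<<7 = 14336; acc -> 14336, shift -> 14
byte 2=0x8A: payload=0x0A=10, contrib = 10<<14 = 163840; acc -> 178176, shift -> 21
byte 3=0x28: payload=0x28=40, contrib = 40<<21 = 83886080; acc -> 84064256, shift -> 28

Answer: acc=0 shift=7
acc=14336 shift=14
acc=178176 shift=21
acc=84064256 shift=28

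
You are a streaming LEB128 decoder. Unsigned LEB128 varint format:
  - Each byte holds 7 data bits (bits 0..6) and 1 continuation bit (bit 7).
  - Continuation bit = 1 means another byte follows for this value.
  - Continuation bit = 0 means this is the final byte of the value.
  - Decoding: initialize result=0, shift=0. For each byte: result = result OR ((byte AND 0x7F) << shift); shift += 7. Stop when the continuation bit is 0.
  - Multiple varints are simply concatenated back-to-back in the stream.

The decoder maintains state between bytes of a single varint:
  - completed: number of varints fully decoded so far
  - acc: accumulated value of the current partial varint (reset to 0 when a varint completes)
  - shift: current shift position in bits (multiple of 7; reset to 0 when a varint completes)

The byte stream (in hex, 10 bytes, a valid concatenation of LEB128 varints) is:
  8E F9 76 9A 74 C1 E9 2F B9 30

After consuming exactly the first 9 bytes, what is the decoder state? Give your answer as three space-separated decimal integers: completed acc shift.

byte[0]=0x8E cont=1 payload=0x0E: acc |= 14<<0 -> completed=0 acc=14 shift=7
byte[1]=0xF9 cont=1 payload=0x79: acc |= 121<<7 -> completed=0 acc=15502 shift=14
byte[2]=0x76 cont=0 payload=0x76: varint #1 complete (value=1948814); reset -> completed=1 acc=0 shift=0
byte[3]=0x9A cont=1 payload=0x1A: acc |= 26<<0 -> completed=1 acc=26 shift=7
byte[4]=0x74 cont=0 payload=0x74: varint #2 complete (value=14874); reset -> completed=2 acc=0 shift=0
byte[5]=0xC1 cont=1 payload=0x41: acc |= 65<<0 -> completed=2 acc=65 shift=7
byte[6]=0xE9 cont=1 payload=0x69: acc |= 105<<7 -> completed=2 acc=13505 shift=14
byte[7]=0x2F cont=0 payload=0x2F: varint #3 complete (value=783553); reset -> completed=3 acc=0 shift=0
byte[8]=0xB9 cont=1 payload=0x39: acc |= 57<<0 -> completed=3 acc=57 shift=7

Answer: 3 57 7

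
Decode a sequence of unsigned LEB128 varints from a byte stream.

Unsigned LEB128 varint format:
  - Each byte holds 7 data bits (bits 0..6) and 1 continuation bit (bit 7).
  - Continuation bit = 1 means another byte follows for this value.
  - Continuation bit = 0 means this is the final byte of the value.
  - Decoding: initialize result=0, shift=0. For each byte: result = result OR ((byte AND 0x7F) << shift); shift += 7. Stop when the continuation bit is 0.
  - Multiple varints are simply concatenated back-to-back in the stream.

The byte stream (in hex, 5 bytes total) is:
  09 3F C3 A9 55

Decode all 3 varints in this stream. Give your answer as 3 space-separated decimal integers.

  byte[0]=0x09 cont=0 payload=0x09=9: acc |= 9<<0 -> acc=9 shift=7 [end]
Varint 1: bytes[0:1] = 09 -> value 9 (1 byte(s))
  byte[1]=0x3F cont=0 payload=0x3F=63: acc |= 63<<0 -> acc=63 shift=7 [end]
Varint 2: bytes[1:2] = 3F -> value 63 (1 byte(s))
  byte[2]=0xC3 cont=1 payload=0x43=67: acc |= 67<<0 -> acc=67 shift=7
  byte[3]=0xA9 cont=1 payload=0x29=41: acc |= 41<<7 -> acc=5315 shift=14
  byte[4]=0x55 cont=0 payload=0x55=85: acc |= 85<<14 -> acc=1397955 shift=21 [end]
Varint 3: bytes[2:5] = C3 A9 55 -> value 1397955 (3 byte(s))

Answer: 9 63 1397955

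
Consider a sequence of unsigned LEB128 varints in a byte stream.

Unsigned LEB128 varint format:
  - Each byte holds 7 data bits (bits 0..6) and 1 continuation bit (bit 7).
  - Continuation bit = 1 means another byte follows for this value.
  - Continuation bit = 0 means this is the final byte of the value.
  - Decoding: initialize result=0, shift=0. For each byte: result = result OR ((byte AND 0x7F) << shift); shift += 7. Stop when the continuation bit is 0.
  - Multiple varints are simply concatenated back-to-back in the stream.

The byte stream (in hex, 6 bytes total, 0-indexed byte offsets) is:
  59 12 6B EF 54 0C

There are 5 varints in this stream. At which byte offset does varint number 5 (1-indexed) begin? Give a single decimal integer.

Answer: 5

Derivation:
  byte[0]=0x59 cont=0 payload=0x59=89: acc |= 89<<0 -> acc=89 shift=7 [end]
Varint 1: bytes[0:1] = 59 -> value 89 (1 byte(s))
  byte[1]=0x12 cont=0 payload=0x12=18: acc |= 18<<0 -> acc=18 shift=7 [end]
Varint 2: bytes[1:2] = 12 -> value 18 (1 byte(s))
  byte[2]=0x6B cont=0 payload=0x6B=107: acc |= 107<<0 -> acc=107 shift=7 [end]
Varint 3: bytes[2:3] = 6B -> value 107 (1 byte(s))
  byte[3]=0xEF cont=1 payload=0x6F=111: acc |= 111<<0 -> acc=111 shift=7
  byte[4]=0x54 cont=0 payload=0x54=84: acc |= 84<<7 -> acc=10863 shift=14 [end]
Varint 4: bytes[3:5] = EF 54 -> value 10863 (2 byte(s))
  byte[5]=0x0C cont=0 payload=0x0C=12: acc |= 12<<0 -> acc=12 shift=7 [end]
Varint 5: bytes[5:6] = 0C -> value 12 (1 byte(s))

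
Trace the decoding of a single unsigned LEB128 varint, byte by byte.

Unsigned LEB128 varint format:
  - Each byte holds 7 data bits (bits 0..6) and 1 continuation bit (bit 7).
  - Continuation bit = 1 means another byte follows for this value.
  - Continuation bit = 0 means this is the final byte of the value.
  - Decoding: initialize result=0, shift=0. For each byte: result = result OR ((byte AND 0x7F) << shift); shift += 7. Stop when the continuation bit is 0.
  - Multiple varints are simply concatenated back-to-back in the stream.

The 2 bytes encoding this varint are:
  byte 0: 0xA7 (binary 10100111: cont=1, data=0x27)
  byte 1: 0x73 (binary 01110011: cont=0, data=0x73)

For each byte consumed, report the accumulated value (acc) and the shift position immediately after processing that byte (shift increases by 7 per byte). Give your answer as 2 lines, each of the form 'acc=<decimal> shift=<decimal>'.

byte 0=0xA7: payload=0x27=39, contrib = 39<<0 = 39; acc -> 39, shift -> 7
byte 1=0x73: payload=0x73=115, contrib = 115<<7 = 14720; acc -> 14759, shift -> 14

Answer: acc=39 shift=7
acc=14759 shift=14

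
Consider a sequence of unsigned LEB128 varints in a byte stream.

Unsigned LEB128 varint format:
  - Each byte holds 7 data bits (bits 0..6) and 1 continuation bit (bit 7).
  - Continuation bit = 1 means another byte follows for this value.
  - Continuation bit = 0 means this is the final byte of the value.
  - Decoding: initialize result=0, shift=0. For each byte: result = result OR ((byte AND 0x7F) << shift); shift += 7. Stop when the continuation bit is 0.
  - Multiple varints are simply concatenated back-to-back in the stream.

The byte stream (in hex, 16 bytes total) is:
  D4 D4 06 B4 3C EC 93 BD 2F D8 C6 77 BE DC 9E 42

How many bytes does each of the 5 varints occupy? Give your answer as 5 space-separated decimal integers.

Answer: 3 2 4 3 4

Derivation:
  byte[0]=0xD4 cont=1 payload=0x54=84: acc |= 84<<0 -> acc=84 shift=7
  byte[1]=0xD4 cont=1 payload=0x54=84: acc |= 84<<7 -> acc=10836 shift=14
  byte[2]=0x06 cont=0 payload=0x06=6: acc |= 6<<14 -> acc=109140 shift=21 [end]
Varint 1: bytes[0:3] = D4 D4 06 -> value 109140 (3 byte(s))
  byte[3]=0xB4 cont=1 payload=0x34=52: acc |= 52<<0 -> acc=52 shift=7
  byte[4]=0x3C cont=0 payload=0x3C=60: acc |= 60<<7 -> acc=7732 shift=14 [end]
Varint 2: bytes[3:5] = B4 3C -> value 7732 (2 byte(s))
  byte[5]=0xEC cont=1 payload=0x6C=108: acc |= 108<<0 -> acc=108 shift=7
  byte[6]=0x93 cont=1 payload=0x13=19: acc |= 19<<7 -> acc=2540 shift=14
  byte[7]=0xBD cont=1 payload=0x3D=61: acc |= 61<<14 -> acc=1001964 shift=21
  byte[8]=0x2F cont=0 payload=0x2F=47: acc |= 47<<21 -> acc=99568108 shift=28 [end]
Varint 3: bytes[5:9] = EC 93 BD 2F -> value 99568108 (4 byte(s))
  byte[9]=0xD8 cont=1 payload=0x58=88: acc |= 88<<0 -> acc=88 shift=7
  byte[10]=0xC6 cont=1 payload=0x46=70: acc |= 70<<7 -> acc=9048 shift=14
  byte[11]=0x77 cont=0 payload=0x77=119: acc |= 119<<14 -> acc=1958744 shift=21 [end]
Varint 4: bytes[9:12] = D8 C6 77 -> value 1958744 (3 byte(s))
  byte[12]=0xBE cont=1 payload=0x3E=62: acc |= 62<<0 -> acc=62 shift=7
  byte[13]=0xDC cont=1 payload=0x5C=92: acc |= 92<<7 -> acc=11838 shift=14
  byte[14]=0x9E cont=1 payload=0x1E=30: acc |= 30<<14 -> acc=503358 shift=21
  byte[15]=0x42 cont=0 payload=0x42=66: acc |= 66<<21 -> acc=138915390 shift=28 [end]
Varint 5: bytes[12:16] = BE DC 9E 42 -> value 138915390 (4 byte(s))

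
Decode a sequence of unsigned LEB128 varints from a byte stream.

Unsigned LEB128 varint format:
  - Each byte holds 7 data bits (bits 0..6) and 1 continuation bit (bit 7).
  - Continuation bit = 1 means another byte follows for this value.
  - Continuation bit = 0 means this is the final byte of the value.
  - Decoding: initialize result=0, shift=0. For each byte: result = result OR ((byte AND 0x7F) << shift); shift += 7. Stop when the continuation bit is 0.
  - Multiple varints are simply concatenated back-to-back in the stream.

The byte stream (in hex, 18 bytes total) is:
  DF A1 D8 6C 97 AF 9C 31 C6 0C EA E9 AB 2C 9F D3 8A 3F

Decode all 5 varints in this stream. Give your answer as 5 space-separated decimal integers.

Answer: 227938527 103225239 1606 92992746 132295071

Derivation:
  byte[0]=0xDF cont=1 payload=0x5F=95: acc |= 95<<0 -> acc=95 shift=7
  byte[1]=0xA1 cont=1 payload=0x21=33: acc |= 33<<7 -> acc=4319 shift=14
  byte[2]=0xD8 cont=1 payload=0x58=88: acc |= 88<<14 -> acc=1446111 shift=21
  byte[3]=0x6C cont=0 payload=0x6C=108: acc |= 108<<21 -> acc=227938527 shift=28 [end]
Varint 1: bytes[0:4] = DF A1 D8 6C -> value 227938527 (4 byte(s))
  byte[4]=0x97 cont=1 payload=0x17=23: acc |= 23<<0 -> acc=23 shift=7
  byte[5]=0xAF cont=1 payload=0x2F=47: acc |= 47<<7 -> acc=6039 shift=14
  byte[6]=0x9C cont=1 payload=0x1C=28: acc |= 28<<14 -> acc=464791 shift=21
  byte[7]=0x31 cont=0 payload=0x31=49: acc |= 49<<21 -> acc=103225239 shift=28 [end]
Varint 2: bytes[4:8] = 97 AF 9C 31 -> value 103225239 (4 byte(s))
  byte[8]=0xC6 cont=1 payload=0x46=70: acc |= 70<<0 -> acc=70 shift=7
  byte[9]=0x0C cont=0 payload=0x0C=12: acc |= 12<<7 -> acc=1606 shift=14 [end]
Varint 3: bytes[8:10] = C6 0C -> value 1606 (2 byte(s))
  byte[10]=0xEA cont=1 payload=0x6A=106: acc |= 106<<0 -> acc=106 shift=7
  byte[11]=0xE9 cont=1 payload=0x69=105: acc |= 105<<7 -> acc=13546 shift=14
  byte[12]=0xAB cont=1 payload=0x2B=43: acc |= 43<<14 -> acc=718058 shift=21
  byte[13]=0x2C cont=0 payload=0x2C=44: acc |= 44<<21 -> acc=92992746 shift=28 [end]
Varint 4: bytes[10:14] = EA E9 AB 2C -> value 92992746 (4 byte(s))
  byte[14]=0x9F cont=1 payload=0x1F=31: acc |= 31<<0 -> acc=31 shift=7
  byte[15]=0xD3 cont=1 payload=0x53=83: acc |= 83<<7 -> acc=10655 shift=14
  byte[16]=0x8A cont=1 payload=0x0A=10: acc |= 10<<14 -> acc=174495 shift=21
  byte[17]=0x3F cont=0 payload=0x3F=63: acc |= 63<<21 -> acc=132295071 shift=28 [end]
Varint 5: bytes[14:18] = 9F D3 8A 3F -> value 132295071 (4 byte(s))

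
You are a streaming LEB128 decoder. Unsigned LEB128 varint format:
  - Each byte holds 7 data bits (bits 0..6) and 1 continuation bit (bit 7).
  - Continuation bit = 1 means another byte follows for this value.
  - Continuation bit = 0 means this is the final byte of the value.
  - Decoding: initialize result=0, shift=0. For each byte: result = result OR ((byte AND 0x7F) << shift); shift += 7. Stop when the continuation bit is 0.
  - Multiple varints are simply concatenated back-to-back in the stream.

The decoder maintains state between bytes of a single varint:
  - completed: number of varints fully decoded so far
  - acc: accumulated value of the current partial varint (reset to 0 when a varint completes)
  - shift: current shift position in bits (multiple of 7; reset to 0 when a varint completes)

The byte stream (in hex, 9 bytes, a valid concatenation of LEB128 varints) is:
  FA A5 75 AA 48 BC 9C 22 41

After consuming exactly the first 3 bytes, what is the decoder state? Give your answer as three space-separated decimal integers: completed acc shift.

Answer: 1 0 0

Derivation:
byte[0]=0xFA cont=1 payload=0x7A: acc |= 122<<0 -> completed=0 acc=122 shift=7
byte[1]=0xA5 cont=1 payload=0x25: acc |= 37<<7 -> completed=0 acc=4858 shift=14
byte[2]=0x75 cont=0 payload=0x75: varint #1 complete (value=1921786); reset -> completed=1 acc=0 shift=0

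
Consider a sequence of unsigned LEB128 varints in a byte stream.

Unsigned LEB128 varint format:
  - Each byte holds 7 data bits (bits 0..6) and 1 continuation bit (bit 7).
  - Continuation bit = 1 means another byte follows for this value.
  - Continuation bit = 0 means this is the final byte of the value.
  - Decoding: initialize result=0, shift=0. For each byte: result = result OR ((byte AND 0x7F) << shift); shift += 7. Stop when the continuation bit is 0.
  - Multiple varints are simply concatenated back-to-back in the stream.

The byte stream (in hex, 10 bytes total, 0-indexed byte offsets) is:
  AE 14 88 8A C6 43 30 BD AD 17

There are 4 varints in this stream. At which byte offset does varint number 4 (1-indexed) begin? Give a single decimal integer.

Answer: 7

Derivation:
  byte[0]=0xAE cont=1 payload=0x2E=46: acc |= 46<<0 -> acc=46 shift=7
  byte[1]=0x14 cont=0 payload=0x14=20: acc |= 20<<7 -> acc=2606 shift=14 [end]
Varint 1: bytes[0:2] = AE 14 -> value 2606 (2 byte(s))
  byte[2]=0x88 cont=1 payload=0x08=8: acc |= 8<<0 -> acc=8 shift=7
  byte[3]=0x8A cont=1 payload=0x0A=10: acc |= 10<<7 -> acc=1288 shift=14
  byte[4]=0xC6 cont=1 payload=0x46=70: acc |= 70<<14 -> acc=1148168 shift=21
  byte[5]=0x43 cont=0 payload=0x43=67: acc |= 67<<21 -> acc=141657352 shift=28 [end]
Varint 2: bytes[2:6] = 88 8A C6 43 -> value 141657352 (4 byte(s))
  byte[6]=0x30 cont=0 payload=0x30=48: acc |= 48<<0 -> acc=48 shift=7 [end]
Varint 3: bytes[6:7] = 30 -> value 48 (1 byte(s))
  byte[7]=0xBD cont=1 payload=0x3D=61: acc |= 61<<0 -> acc=61 shift=7
  byte[8]=0xAD cont=1 payload=0x2D=45: acc |= 45<<7 -> acc=5821 shift=14
  byte[9]=0x17 cont=0 payload=0x17=23: acc |= 23<<14 -> acc=382653 shift=21 [end]
Varint 4: bytes[7:10] = BD AD 17 -> value 382653 (3 byte(s))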